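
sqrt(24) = 2 * sqrt(6) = 4.90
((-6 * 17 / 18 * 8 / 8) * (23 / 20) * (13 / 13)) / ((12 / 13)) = -5083 / 720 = -7.06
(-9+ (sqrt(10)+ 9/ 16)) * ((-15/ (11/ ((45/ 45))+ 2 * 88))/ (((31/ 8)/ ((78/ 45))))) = 1755/ 5797- 208 * sqrt(10)/ 5797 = 0.19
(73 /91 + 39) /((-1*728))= -1811 /33124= -0.05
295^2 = 87025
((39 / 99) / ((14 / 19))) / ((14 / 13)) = 3211 / 6468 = 0.50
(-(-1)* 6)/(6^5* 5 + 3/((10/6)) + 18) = 10/64833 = 0.00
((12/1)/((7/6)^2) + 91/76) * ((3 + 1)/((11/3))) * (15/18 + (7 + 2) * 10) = 20323595/20482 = 992.27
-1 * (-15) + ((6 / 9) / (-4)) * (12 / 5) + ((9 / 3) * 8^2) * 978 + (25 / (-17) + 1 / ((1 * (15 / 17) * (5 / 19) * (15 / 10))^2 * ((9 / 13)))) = 1454636402336 / 7745625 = 187801.04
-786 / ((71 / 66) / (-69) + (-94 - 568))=3579444 / 3014819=1.19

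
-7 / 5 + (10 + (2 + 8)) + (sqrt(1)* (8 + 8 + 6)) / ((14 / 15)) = 1476 / 35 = 42.17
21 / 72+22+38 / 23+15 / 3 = 15977 / 552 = 28.94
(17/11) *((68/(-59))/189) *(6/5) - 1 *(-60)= 12263788/204435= 59.99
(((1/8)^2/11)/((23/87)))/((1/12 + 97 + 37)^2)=783/2619947572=0.00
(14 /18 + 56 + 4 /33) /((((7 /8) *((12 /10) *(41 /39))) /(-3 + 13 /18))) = -732290 /6237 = -117.41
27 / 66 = 9 / 22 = 0.41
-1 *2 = -2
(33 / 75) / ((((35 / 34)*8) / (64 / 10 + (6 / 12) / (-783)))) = 9370009 / 27405000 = 0.34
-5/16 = -0.31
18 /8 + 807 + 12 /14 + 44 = 854.11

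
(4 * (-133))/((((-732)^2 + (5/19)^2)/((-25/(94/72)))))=172846800/9091326983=0.02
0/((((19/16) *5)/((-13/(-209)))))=0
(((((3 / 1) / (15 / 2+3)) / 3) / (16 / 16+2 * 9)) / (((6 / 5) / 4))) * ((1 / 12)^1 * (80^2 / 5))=6400 / 3591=1.78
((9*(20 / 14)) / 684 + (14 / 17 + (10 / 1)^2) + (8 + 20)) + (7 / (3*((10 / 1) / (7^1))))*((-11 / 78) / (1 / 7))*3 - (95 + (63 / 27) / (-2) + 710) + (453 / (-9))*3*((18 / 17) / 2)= -1339914053 / 1763580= -759.77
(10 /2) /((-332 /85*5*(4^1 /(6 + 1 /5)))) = -527 /1328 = -0.40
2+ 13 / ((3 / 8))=110 / 3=36.67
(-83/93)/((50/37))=-3071/4650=-0.66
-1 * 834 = -834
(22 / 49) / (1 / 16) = 352 / 49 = 7.18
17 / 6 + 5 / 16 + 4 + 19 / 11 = 8.87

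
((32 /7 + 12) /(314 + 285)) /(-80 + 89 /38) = -4408 /12373543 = -0.00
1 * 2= 2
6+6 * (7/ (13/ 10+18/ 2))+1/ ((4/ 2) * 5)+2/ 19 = 10.28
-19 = -19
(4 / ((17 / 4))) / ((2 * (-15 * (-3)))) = 8 / 765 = 0.01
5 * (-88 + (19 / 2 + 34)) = -445 / 2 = -222.50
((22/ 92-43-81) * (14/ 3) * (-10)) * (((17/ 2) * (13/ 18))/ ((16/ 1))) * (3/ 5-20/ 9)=-642916183/ 178848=-3594.76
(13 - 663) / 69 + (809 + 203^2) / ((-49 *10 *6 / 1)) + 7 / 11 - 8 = -11557387 / 371910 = -31.08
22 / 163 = 0.13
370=370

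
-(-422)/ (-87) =-422/ 87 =-4.85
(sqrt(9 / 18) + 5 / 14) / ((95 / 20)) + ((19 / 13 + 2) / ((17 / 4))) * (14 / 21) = 2 * sqrt(2) / 19 + 18170 / 29393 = 0.77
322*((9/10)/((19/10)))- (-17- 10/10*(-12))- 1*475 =-6032/19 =-317.47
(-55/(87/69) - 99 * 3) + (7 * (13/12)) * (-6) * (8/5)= -59946/145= -413.42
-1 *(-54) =54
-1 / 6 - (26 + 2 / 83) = -13043 / 498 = -26.19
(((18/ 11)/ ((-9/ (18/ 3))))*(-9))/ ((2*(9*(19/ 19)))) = 6/ 11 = 0.55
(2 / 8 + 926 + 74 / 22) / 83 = 40903 / 3652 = 11.20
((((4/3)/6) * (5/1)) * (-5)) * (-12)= 200/3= 66.67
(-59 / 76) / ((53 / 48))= -708 / 1007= -0.70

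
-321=-321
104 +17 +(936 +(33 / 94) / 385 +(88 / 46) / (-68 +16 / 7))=1839564291 / 1740410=1056.97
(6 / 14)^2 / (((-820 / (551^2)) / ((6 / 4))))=-8197227 / 80360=-102.01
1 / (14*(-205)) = -1 / 2870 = -0.00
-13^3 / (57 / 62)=-136214 / 57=-2389.72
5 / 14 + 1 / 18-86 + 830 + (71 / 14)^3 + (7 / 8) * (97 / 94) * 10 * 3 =901.93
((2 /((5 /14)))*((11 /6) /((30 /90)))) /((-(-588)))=11 /210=0.05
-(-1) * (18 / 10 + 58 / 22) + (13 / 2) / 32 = 16331 / 3520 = 4.64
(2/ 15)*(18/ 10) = 6/ 25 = 0.24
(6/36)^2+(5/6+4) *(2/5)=353/180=1.96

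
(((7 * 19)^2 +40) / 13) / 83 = 17729 / 1079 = 16.43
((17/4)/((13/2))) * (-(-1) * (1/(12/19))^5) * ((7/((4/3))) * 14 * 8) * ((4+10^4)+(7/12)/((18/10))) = 2228560934108089/58226688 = 38273874.24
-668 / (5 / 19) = -2538.40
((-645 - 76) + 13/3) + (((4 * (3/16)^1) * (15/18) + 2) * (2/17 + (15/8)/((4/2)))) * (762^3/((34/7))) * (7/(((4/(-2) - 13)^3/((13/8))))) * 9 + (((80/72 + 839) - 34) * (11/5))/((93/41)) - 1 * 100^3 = -66980713200331661/7740576000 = -8653194.96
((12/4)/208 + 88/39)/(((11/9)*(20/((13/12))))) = 1417/14080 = 0.10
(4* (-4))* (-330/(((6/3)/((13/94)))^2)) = 55770/2209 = 25.25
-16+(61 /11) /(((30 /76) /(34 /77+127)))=7514418 /4235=1774.36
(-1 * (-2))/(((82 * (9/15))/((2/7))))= 10/861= 0.01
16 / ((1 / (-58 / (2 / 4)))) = -1856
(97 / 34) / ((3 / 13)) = 12.36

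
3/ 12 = 1/ 4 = 0.25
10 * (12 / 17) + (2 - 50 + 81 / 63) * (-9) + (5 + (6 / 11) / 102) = 566133 / 1309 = 432.49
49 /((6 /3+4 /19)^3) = 6859 /1512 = 4.54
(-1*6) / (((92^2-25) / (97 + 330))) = -854 / 2813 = -0.30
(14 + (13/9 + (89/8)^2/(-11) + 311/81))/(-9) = -458047/513216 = -0.89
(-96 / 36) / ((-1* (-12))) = -2 / 9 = -0.22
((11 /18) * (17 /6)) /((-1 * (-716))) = 187 /77328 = 0.00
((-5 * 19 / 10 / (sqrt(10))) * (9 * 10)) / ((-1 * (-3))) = -90.12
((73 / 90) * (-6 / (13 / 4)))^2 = 85264 / 38025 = 2.24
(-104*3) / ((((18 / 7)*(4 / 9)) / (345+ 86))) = -117663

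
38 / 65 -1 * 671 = -43577 / 65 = -670.42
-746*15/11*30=-335700/11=-30518.18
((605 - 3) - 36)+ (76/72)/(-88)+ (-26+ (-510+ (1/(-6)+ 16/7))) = 356003/11088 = 32.11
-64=-64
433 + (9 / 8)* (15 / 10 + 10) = 7135 / 16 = 445.94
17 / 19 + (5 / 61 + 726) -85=744051 / 1159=641.98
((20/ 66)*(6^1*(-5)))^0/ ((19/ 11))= 11/ 19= 0.58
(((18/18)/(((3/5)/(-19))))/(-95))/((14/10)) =0.24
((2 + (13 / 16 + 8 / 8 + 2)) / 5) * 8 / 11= 93 / 110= 0.85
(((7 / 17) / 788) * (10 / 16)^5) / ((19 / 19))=21875 / 438960128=0.00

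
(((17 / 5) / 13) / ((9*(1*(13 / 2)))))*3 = 0.01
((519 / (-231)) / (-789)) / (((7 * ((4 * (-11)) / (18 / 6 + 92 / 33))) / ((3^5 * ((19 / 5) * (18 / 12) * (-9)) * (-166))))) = -37987323219 / 343051940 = -110.73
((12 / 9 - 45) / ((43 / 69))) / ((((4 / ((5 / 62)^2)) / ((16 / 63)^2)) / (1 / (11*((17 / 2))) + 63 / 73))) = -14374420400 / 2238913983537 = -0.01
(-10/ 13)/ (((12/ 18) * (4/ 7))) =-105/ 52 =-2.02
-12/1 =-12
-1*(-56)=56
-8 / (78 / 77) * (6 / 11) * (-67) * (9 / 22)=16884 / 143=118.07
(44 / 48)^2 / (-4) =-0.21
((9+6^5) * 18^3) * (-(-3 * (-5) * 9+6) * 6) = -38410193520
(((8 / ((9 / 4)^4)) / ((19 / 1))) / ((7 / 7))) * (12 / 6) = 4096 / 124659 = 0.03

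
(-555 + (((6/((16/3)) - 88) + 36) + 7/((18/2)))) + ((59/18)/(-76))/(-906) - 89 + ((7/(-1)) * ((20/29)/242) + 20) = -2931791099939/4349082672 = -674.12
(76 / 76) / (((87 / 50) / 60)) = 1000 / 29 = 34.48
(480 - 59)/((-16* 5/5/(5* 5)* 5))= -2105/16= -131.56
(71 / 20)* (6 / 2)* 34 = 3621 / 10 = 362.10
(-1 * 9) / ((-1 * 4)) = 9 / 4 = 2.25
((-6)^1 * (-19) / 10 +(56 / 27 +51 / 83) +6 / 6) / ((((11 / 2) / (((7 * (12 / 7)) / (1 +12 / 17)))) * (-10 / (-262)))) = 3012097672 / 5957325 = 505.61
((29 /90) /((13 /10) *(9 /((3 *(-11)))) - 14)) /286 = -29 /369486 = -0.00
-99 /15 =-33 /5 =-6.60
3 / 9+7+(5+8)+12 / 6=22.33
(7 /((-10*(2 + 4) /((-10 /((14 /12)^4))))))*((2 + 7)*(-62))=-120528 /343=-351.39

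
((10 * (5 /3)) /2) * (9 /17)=4.41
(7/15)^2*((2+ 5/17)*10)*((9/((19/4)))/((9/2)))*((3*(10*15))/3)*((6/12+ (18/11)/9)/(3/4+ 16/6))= 9172800/145673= 62.97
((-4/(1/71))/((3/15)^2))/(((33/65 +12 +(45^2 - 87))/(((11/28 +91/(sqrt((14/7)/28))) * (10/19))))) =-653.08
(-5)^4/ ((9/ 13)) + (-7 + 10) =8152/ 9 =905.78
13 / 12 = 1.08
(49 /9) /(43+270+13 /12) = 196 /11307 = 0.02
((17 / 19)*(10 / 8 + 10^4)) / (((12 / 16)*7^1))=1704.47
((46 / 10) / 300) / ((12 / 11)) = 253 / 18000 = 0.01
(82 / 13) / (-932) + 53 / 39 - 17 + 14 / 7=-248035 / 18174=-13.65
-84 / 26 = -3.23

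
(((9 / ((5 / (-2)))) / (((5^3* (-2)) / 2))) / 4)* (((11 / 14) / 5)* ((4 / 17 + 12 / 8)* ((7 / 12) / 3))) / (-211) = -649 / 358700000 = -0.00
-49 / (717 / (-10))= 490 / 717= 0.68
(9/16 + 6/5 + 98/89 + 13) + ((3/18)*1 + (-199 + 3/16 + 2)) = -180.78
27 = 27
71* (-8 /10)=-284 /5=-56.80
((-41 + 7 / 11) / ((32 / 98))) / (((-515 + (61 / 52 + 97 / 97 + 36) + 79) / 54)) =3818178 / 227557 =16.78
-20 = -20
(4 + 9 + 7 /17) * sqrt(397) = 228 * sqrt(397) /17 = 267.23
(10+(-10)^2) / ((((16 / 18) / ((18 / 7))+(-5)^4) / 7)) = 62370 / 50653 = 1.23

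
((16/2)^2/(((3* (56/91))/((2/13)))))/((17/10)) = 160/51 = 3.14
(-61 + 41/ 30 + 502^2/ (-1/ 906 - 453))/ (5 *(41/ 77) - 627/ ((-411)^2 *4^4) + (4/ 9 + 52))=-4208668354277853312/ 376544868816670615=-11.18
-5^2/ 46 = -25/ 46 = -0.54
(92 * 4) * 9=3312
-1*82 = -82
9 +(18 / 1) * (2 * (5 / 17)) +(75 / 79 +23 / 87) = 2430523 / 116841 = 20.80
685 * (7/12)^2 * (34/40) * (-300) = -59438.02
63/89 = 0.71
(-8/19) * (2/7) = -16/133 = -0.12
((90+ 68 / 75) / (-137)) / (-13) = 6818 / 133575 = 0.05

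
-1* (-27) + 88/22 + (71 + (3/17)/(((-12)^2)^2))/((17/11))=153695243/1997568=76.94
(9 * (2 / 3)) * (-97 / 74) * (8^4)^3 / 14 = -9998683865088 / 259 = -38604957008.06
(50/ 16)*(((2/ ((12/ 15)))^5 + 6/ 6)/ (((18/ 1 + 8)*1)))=78925/ 6656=11.86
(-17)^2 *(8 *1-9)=-289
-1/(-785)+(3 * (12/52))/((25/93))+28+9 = 2019399/51025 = 39.58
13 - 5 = 8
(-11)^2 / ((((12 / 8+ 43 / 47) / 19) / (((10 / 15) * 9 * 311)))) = 403253796 / 227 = 1776448.44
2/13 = 0.15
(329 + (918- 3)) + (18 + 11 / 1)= 1273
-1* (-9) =9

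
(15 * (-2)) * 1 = -30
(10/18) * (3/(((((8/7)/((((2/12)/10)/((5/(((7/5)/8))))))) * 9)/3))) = 49/172800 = 0.00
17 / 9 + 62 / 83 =2.64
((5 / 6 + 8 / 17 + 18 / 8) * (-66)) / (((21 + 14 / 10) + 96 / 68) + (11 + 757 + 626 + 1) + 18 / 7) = -279125 / 1691446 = -0.17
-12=-12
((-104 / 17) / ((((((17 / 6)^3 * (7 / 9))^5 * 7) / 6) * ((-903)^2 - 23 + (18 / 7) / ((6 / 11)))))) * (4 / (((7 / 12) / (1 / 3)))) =-277195308291814588416 / 32676443624242541900006403542215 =-0.00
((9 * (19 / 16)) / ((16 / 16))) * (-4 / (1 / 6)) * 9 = -4617 / 2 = -2308.50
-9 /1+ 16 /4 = -5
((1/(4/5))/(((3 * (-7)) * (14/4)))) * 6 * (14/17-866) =73540/833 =88.28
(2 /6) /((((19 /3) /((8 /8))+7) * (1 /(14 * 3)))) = 1.05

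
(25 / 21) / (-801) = -25 / 16821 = -0.00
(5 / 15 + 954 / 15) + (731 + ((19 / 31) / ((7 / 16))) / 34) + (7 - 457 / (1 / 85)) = -2105110814 / 55335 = -38043.03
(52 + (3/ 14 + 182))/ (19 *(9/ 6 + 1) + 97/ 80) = 43720/ 9093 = 4.81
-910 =-910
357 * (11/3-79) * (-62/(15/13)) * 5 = 7225521.33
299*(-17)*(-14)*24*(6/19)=10247328/19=539333.05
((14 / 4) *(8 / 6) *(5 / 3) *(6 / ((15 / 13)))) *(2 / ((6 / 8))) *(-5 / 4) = -3640 / 27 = -134.81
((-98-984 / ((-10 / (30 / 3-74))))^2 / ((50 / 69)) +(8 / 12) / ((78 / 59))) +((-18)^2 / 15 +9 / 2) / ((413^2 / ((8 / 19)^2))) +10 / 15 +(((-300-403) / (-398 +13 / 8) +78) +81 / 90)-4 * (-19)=76757887859742931956613 / 1359815938503750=56447262.96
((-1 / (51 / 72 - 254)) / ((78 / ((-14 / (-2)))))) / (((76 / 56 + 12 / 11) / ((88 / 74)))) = 189728 / 1102347623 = 0.00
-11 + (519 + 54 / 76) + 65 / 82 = 396903 / 779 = 509.50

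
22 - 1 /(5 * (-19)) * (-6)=2084 /95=21.94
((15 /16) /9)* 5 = 0.52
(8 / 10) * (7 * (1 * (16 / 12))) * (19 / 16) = 133 / 15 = 8.87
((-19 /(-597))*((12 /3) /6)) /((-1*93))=-38 /166563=-0.00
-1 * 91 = -91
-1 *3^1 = -3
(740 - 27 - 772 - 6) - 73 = -138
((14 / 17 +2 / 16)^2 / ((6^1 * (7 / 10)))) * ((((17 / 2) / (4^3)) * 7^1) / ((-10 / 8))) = -5547 / 34816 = -0.16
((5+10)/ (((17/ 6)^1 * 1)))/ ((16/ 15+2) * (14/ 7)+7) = 1350/ 3349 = 0.40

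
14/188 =7/94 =0.07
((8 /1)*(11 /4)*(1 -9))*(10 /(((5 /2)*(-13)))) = 704 /13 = 54.15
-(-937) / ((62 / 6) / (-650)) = -1827150 / 31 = -58940.32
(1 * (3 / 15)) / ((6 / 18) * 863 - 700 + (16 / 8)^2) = -3 / 6125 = -0.00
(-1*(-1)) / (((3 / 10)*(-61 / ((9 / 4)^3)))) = -0.62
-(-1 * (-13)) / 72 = -0.18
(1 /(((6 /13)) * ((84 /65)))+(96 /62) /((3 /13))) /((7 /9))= 131027 /12152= 10.78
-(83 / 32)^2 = -6889 / 1024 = -6.73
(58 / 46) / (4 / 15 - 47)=-435 / 16123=-0.03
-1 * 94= -94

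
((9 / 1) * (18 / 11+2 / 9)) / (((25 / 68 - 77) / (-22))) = 25024 / 5211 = 4.80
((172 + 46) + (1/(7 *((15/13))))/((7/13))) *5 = 160399/147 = 1091.15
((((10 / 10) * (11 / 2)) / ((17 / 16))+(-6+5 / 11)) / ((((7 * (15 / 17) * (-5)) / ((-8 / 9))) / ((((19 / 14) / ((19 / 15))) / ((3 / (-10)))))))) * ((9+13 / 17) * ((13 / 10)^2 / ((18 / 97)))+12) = 71034074 / 18555075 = 3.83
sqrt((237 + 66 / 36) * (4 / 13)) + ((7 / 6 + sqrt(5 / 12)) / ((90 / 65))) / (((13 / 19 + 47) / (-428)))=-185003 / 24462 - 26429 * sqrt(15) / 24462 + sqrt(111774) / 39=-3.17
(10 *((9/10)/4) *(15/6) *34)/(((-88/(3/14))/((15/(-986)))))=2025/285824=0.01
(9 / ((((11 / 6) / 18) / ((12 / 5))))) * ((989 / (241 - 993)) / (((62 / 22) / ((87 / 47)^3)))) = -474768151443 / 756350555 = -627.71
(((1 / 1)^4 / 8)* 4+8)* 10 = 85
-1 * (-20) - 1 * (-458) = 478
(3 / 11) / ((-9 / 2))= -0.06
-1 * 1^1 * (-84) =84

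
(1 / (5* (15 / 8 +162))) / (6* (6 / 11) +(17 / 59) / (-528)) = 83072 / 222727975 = 0.00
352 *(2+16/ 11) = 1216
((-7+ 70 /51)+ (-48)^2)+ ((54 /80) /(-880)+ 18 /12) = 4128729823 /1795200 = 2299.87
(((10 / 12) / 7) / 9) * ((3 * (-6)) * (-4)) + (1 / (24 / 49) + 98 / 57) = 5015 / 1064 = 4.71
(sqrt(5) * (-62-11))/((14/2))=-73 * sqrt(5)/7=-23.32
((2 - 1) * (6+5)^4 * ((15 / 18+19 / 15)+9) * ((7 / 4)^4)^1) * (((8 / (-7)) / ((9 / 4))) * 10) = -185808931 / 24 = -7742038.79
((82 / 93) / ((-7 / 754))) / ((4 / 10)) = -154570 / 651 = -237.43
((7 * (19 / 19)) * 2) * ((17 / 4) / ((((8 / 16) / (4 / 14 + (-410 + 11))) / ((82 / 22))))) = -1945327 / 11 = -176847.91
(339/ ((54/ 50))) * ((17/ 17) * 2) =5650/ 9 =627.78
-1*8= -8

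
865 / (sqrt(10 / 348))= 5102.77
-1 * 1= -1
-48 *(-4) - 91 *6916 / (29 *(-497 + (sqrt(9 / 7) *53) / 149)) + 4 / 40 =7455036498 *sqrt(7) / 556610084539 + 1312296697211039 / 5566100845390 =235.80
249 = 249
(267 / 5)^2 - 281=64264 / 25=2570.56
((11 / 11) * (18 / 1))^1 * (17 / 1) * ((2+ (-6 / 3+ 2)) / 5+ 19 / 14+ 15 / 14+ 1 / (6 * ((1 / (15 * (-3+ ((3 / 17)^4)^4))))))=-143209887690019795354008 / 100184806802843552755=-1429.46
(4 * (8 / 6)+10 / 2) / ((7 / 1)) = 31 / 21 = 1.48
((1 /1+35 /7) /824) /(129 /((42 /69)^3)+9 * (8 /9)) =2058 /163923985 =0.00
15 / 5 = 3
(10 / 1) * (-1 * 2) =-20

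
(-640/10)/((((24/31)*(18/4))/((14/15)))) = -6944/405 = -17.15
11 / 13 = 0.85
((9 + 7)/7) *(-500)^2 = 4000000/7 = 571428.57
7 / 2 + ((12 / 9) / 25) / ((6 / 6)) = 533 / 150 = 3.55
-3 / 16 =-0.19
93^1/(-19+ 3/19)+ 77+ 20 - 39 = 18997/358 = 53.06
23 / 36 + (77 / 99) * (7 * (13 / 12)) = 353 / 54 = 6.54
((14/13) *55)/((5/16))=2464/13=189.54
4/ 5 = 0.80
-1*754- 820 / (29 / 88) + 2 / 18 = -846205 / 261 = -3242.16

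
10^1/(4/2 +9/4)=40/17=2.35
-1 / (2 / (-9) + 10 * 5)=-9 / 448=-0.02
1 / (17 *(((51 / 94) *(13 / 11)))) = 1034 / 11271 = 0.09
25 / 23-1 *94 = -2137 / 23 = -92.91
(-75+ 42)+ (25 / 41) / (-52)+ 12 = -44797 / 2132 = -21.01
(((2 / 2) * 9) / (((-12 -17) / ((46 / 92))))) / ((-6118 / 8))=18 / 88711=0.00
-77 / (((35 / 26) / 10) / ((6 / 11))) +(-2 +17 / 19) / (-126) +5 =-34997 / 114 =-306.99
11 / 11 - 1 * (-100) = 101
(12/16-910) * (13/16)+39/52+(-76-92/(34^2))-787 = -29613857/18496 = -1601.10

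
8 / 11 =0.73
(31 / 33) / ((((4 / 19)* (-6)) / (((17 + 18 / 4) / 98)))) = -25327 / 155232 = -0.16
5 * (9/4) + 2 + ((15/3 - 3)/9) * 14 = 589/36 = 16.36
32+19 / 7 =243 / 7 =34.71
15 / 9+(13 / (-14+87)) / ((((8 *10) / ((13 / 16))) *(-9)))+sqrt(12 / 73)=2 *sqrt(219) / 73+1401431 / 840960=2.07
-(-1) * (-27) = -27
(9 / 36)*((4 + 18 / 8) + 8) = 57 / 16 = 3.56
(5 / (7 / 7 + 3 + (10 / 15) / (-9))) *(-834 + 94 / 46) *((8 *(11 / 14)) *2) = -113661900 / 8533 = -13320.27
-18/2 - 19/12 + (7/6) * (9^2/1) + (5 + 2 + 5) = 1151/12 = 95.92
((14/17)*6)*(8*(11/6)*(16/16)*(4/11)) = 448/17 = 26.35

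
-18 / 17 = -1.06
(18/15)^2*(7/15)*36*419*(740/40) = 23440536/125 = 187524.29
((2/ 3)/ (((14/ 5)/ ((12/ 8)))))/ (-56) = -5/ 784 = -0.01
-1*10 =-10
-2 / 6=-1 / 3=-0.33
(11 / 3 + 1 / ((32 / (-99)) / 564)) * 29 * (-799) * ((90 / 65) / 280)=2904878757 / 14560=199510.90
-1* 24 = -24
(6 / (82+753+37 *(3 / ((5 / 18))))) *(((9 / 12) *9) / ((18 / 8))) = 90 / 6173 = 0.01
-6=-6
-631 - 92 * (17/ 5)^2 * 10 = -56331/ 5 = -11266.20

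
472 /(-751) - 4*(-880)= 2643048 /751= 3519.37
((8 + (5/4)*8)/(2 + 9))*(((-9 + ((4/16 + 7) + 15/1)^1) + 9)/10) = 801/220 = 3.64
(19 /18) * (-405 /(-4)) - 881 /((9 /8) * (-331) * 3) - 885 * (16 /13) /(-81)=112566307 /929448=121.11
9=9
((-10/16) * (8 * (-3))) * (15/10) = 45/2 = 22.50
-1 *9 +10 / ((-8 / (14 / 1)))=-53 / 2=-26.50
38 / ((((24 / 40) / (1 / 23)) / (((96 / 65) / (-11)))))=-1216 / 3289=-0.37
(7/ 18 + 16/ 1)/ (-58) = -295/ 1044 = -0.28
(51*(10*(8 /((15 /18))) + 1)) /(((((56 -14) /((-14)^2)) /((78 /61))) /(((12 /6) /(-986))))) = -105924 /1769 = -59.88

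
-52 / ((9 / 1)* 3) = -52 / 27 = -1.93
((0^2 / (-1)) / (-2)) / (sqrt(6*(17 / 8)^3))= 0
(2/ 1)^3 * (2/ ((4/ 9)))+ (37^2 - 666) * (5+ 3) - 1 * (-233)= 5893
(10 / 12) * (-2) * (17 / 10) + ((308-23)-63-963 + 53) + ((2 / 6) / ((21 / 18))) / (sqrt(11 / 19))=-4145 / 6 + 2 * sqrt(209) / 77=-690.46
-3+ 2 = -1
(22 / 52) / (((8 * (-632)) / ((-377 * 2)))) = 0.06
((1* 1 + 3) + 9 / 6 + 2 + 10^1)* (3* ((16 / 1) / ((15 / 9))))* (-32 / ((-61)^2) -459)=-860817384 / 3721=-231340.33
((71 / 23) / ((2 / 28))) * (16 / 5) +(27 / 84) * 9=454627 / 3220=141.19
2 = 2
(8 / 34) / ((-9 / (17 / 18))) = -2 / 81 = -0.02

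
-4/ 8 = -1/ 2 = -0.50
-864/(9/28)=-2688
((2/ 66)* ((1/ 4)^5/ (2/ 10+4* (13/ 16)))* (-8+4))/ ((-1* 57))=5/ 8306496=0.00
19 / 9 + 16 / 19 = 2.95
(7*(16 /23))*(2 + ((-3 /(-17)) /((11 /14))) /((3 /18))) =70112 /4301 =16.30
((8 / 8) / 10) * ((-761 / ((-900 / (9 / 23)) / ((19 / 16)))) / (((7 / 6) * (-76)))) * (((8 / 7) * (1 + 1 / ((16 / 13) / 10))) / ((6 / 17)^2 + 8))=-48164451 / 84678272000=-0.00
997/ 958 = 1.04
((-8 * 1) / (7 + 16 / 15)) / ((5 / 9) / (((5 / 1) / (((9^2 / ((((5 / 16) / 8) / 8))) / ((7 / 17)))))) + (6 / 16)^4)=-5734400 / 25883164329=-0.00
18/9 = 2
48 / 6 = 8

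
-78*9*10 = -7020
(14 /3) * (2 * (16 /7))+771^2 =1783387 /3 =594462.33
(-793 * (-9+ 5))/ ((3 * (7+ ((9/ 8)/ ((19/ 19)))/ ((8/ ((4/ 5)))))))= 253760/ 1707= 148.66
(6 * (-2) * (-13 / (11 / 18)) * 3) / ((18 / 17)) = 7956 / 11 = 723.27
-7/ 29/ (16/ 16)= -7/ 29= -0.24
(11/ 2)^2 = 121/ 4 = 30.25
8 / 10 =4 / 5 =0.80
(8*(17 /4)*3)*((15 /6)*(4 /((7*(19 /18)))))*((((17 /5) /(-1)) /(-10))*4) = 124848 /665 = 187.74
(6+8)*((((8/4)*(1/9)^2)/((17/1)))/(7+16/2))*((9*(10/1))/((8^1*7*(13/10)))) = 10/5967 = 0.00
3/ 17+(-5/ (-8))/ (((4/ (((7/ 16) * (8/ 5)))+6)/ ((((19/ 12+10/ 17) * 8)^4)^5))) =194366985648021791341578839537557899051476075175243626517179/ 581015045500874786600671142393266041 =334530038685081088741298.60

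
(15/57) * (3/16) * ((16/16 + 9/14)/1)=345/4256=0.08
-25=-25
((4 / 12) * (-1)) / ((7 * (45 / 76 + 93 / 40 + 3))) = -760 / 94437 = -0.01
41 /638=0.06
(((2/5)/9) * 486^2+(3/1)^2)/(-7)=-52533/35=-1500.94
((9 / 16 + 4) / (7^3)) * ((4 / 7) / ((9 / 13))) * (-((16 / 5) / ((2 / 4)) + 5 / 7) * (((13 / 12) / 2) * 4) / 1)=-1023971 / 6050520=-0.17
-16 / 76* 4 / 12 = -4 / 57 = -0.07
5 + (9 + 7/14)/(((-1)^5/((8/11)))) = -21/11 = -1.91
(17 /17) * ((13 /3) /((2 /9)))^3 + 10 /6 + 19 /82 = 7298105 /984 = 7416.77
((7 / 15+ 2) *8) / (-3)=-296 / 45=-6.58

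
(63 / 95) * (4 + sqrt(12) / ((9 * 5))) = 14 * sqrt(3) / 475 + 252 / 95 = 2.70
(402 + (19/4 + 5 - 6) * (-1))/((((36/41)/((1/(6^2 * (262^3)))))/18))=7257/575511296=0.00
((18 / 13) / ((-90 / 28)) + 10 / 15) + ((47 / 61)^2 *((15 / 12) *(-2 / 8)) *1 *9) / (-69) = 69450413 / 267018960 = 0.26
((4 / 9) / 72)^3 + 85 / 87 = 120459989 / 123294312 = 0.98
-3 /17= -0.18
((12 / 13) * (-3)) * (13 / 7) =-36 / 7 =-5.14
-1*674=-674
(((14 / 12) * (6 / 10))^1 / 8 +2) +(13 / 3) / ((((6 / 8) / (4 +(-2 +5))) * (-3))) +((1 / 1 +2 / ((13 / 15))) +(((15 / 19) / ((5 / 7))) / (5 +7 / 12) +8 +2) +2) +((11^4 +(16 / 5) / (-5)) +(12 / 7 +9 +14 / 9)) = 18337113792419 / 1251104400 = 14656.74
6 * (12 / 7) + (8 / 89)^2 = 570760 / 55447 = 10.29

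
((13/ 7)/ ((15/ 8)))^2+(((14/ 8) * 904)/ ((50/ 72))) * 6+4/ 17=2562042836/ 187425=13669.70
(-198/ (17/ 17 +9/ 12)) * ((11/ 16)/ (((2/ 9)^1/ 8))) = -19602/ 7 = -2800.29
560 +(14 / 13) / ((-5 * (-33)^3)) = 1308106814 / 2335905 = 560.00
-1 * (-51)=51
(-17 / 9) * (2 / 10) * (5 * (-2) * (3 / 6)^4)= 0.24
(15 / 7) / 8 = 15 / 56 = 0.27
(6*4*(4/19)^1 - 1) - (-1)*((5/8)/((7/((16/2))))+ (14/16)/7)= 5205/1064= 4.89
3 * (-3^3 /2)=-81 /2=-40.50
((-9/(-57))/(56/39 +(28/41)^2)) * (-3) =-590031/2369528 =-0.25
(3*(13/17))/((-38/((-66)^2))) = -84942/323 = -262.98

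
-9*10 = -90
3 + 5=8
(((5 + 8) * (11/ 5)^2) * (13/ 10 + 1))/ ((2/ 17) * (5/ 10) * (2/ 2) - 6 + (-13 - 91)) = -615043/ 467250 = -1.32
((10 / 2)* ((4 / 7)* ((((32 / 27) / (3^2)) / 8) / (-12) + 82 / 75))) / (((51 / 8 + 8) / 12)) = 363904 / 139725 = 2.60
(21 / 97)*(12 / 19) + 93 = 171651 / 1843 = 93.14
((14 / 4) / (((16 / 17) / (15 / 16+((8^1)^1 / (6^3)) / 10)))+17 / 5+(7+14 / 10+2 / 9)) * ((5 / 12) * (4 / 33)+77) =2046026021 / 1710720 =1196.00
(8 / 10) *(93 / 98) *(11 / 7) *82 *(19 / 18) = 531278 / 5145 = 103.26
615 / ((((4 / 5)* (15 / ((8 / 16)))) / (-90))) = -9225 / 4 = -2306.25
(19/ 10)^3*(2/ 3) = 6859/ 1500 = 4.57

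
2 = 2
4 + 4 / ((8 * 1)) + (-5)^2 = 59 / 2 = 29.50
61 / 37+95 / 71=7846 / 2627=2.99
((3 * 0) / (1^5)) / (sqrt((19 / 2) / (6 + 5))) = 0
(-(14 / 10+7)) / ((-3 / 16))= 224 / 5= 44.80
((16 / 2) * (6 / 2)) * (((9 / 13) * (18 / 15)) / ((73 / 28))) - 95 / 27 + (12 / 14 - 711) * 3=-1906875988 / 896805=-2126.30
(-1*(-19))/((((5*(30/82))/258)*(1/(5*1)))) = 66994/5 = 13398.80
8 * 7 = 56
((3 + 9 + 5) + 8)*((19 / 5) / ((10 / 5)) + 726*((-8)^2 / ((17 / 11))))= 25556815 / 34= 751671.03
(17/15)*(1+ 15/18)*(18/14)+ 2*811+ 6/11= 1251417/770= 1625.22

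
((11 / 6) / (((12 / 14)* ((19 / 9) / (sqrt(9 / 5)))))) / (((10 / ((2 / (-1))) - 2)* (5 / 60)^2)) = -1188* sqrt(5) / 95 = -27.96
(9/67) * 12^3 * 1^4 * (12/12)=15552/67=232.12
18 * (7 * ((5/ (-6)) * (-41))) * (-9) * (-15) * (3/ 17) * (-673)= -1173392325/ 17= -69023077.94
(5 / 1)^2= 25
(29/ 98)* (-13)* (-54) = 10179/ 49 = 207.73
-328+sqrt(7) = -325.35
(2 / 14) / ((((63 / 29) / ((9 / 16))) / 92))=667 / 196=3.40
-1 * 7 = -7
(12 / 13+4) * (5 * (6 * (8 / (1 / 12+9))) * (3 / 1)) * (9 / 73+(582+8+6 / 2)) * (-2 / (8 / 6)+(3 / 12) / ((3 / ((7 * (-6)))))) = -119710310400 / 103441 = -1157281.06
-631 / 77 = -8.19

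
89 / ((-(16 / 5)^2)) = -2225 / 256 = -8.69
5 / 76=0.07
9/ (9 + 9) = 0.50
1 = 1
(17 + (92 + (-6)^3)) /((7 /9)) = -963 /7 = -137.57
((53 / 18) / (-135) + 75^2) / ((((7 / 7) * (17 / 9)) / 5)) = 804041 / 54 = 14889.65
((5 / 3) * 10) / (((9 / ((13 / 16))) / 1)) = 325 / 216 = 1.50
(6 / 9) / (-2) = -1 / 3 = -0.33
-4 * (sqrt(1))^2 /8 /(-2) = 1 /4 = 0.25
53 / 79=0.67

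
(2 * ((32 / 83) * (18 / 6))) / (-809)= -192 / 67147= -0.00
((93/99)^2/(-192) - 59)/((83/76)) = -234405907/4338576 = -54.03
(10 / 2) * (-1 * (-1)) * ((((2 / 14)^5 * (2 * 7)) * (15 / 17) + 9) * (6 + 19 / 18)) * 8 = 311050940 / 122451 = 2540.21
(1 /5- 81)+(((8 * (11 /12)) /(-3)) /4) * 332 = -12766 /45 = -283.69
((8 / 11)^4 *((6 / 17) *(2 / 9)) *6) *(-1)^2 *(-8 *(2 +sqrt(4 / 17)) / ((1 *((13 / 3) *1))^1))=-1572864 / 3235661 - 1572864 *sqrt(17) / 55006237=-0.60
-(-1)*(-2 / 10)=-0.20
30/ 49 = 0.61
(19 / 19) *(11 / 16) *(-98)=-539 / 8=-67.38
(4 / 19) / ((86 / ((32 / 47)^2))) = 2048 / 1804753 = 0.00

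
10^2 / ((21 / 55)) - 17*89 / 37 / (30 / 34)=279151 / 1295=215.56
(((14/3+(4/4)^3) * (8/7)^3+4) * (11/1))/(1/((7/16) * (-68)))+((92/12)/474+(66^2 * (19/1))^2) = 477285633374225/69678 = 6849875618.91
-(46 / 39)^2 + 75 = 111959 / 1521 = 73.61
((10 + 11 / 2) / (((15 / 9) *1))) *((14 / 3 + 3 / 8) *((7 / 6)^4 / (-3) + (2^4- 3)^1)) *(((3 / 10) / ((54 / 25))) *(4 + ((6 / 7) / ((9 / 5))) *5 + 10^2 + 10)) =110337064123 / 11757312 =9384.55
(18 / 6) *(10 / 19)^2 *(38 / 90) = 0.35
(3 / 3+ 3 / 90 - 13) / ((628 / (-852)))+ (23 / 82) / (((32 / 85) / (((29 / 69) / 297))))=29798372113 / 1835317440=16.24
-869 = -869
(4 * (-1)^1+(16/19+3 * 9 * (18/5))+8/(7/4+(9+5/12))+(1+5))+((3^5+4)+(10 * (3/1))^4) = 810347.76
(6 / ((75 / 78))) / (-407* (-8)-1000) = 13 / 4700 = 0.00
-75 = -75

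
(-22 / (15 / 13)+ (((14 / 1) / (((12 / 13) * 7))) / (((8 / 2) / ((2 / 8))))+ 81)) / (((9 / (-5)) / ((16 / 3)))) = -9931 / 54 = -183.91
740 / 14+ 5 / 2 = 775 / 14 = 55.36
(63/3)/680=21/680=0.03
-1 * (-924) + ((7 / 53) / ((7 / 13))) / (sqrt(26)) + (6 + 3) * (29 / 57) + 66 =sqrt(26) / 106 + 18897 / 19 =994.63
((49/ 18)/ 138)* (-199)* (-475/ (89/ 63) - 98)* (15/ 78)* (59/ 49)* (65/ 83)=11343860675/ 36698616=309.11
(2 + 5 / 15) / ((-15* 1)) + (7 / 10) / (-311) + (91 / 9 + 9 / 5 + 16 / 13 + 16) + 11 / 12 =29.90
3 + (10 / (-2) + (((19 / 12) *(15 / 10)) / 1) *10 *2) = 45.50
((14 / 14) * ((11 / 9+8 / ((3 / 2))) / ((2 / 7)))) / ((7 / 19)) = 1121 / 18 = 62.28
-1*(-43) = 43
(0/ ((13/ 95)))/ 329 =0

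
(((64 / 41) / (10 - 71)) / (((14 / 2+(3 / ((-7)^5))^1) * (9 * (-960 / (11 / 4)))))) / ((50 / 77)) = 14235529 / 7944281442000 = 0.00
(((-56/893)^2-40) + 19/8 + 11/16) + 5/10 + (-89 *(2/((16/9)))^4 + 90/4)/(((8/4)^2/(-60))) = 1764.48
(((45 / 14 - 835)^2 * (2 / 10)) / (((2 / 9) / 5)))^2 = 1489508515320350625 / 153664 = 9693282195701.99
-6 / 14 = -3 / 7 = -0.43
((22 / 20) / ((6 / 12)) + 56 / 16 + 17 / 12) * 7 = 2989 / 60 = 49.82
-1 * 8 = -8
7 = 7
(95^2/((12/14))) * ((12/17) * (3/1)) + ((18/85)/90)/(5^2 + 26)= 483288751/21675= 22297.06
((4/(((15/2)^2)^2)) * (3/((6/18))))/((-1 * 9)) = -64/50625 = -0.00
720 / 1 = 720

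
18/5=3.60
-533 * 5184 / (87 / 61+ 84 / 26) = -730372032 / 1231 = -593316.03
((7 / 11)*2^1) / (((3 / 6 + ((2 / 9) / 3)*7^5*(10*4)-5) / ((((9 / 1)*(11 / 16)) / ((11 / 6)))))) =5103 / 59155294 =0.00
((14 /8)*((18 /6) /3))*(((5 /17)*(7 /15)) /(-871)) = -49 /177684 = -0.00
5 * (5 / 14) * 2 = 25 / 7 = 3.57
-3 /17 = -0.18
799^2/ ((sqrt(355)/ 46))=29366446 * sqrt(355)/ 355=1558609.12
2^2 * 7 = 28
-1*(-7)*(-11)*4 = -308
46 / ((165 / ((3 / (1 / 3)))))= 138 / 55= 2.51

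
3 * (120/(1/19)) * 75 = 513000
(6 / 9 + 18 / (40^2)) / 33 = 1627 / 79200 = 0.02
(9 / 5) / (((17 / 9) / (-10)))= -162 / 17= -9.53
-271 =-271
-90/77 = -1.17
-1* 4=-4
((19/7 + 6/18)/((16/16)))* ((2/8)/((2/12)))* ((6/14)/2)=48/49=0.98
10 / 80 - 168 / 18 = -221 / 24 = -9.21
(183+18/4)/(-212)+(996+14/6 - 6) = 1261123/1272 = 991.45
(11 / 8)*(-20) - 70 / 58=-1665 / 58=-28.71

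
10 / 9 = 1.11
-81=-81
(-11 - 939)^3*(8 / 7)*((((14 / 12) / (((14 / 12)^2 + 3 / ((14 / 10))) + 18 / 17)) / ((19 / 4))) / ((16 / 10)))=-644385000000 / 19547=-32965928.28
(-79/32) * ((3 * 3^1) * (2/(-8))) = 711/128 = 5.55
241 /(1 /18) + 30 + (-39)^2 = 5889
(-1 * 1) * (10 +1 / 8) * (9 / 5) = -729 / 40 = -18.22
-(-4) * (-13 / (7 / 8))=-416 / 7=-59.43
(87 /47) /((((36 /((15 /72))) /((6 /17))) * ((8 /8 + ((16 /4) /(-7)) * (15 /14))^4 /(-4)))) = -835896145 /1249517748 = -0.67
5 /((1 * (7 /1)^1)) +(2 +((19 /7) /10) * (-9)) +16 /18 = 731 /630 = 1.16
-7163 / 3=-2387.67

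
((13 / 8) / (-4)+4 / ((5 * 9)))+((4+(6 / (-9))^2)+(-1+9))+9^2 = 44701 / 480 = 93.13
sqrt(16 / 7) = 4 * sqrt(7) / 7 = 1.51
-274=-274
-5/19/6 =-5/114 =-0.04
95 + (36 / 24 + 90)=373 / 2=186.50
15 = 15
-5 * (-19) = 95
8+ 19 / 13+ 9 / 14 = 1839 / 182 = 10.10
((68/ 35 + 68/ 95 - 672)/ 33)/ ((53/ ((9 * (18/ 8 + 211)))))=-284760402/ 387695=-734.50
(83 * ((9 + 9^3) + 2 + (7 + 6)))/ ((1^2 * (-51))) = -20833/ 17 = -1225.47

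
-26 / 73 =-0.36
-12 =-12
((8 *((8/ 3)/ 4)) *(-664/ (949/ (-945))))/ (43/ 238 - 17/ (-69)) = 8257.61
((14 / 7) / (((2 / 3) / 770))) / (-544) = -1155 / 272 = -4.25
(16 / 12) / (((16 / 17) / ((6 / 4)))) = 17 / 8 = 2.12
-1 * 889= -889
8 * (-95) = -760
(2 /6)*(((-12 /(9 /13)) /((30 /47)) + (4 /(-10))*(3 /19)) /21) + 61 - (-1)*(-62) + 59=3100898 /53865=57.57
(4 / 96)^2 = 1 / 576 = 0.00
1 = 1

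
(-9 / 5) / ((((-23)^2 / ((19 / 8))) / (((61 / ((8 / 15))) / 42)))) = -10431 / 473984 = -0.02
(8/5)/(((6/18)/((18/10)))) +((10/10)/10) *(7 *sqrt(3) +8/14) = 7 *sqrt(3)/10 +1522/175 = 9.91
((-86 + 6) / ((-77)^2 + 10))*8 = -640 / 5939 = -0.11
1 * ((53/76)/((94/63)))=3339/7144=0.47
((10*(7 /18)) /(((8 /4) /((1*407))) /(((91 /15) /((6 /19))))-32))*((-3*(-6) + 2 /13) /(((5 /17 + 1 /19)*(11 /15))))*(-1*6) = 2344487425 /45036632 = 52.06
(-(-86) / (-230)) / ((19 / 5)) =-43 / 437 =-0.10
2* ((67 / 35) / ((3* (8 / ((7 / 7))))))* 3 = 67 / 140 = 0.48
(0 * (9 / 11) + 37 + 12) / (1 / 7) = 343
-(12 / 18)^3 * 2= -16 / 27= -0.59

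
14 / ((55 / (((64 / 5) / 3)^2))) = 4.63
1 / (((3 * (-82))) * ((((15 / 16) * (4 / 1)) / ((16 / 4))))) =-8 / 1845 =-0.00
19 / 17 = 1.12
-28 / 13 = -2.15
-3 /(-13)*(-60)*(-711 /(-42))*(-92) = 1962360 /91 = 21564.40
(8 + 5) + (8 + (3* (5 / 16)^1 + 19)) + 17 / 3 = 2237 / 48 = 46.60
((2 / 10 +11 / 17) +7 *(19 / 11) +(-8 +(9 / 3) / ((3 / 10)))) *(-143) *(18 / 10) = -1634139 / 425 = -3845.03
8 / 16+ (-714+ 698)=-31 / 2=-15.50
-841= -841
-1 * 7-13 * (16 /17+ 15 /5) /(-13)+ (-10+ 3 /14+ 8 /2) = -2105 /238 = -8.84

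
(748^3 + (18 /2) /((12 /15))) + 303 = 1674037225 /4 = 418509306.25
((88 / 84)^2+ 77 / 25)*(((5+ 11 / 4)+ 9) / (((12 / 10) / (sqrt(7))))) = 3085819*sqrt(7) / 52920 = 154.28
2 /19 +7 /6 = 145 /114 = 1.27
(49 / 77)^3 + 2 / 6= 2360 / 3993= 0.59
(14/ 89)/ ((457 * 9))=14/ 366057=0.00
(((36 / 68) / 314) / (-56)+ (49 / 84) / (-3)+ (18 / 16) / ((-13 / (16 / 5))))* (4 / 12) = -82434661 / 524618640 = -0.16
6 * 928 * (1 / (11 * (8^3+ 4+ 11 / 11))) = 5568 / 5687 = 0.98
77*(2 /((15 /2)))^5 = 78848 /759375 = 0.10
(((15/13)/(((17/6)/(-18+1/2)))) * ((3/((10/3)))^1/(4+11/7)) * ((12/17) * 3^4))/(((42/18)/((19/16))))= -13089195/390728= -33.50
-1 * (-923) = 923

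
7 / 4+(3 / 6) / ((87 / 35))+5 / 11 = 9209 / 3828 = 2.41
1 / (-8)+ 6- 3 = 23 / 8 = 2.88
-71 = -71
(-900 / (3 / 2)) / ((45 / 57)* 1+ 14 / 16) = -91200 / 253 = -360.47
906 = 906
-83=-83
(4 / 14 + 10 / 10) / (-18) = -1 / 14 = -0.07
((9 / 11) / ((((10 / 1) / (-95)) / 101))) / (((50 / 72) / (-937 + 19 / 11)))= 3198312864 / 3025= 1057293.51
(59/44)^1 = 1.34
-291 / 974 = -0.30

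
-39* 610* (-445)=10586550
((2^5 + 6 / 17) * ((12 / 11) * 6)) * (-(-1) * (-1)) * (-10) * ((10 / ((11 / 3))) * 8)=8640000 / 187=46203.21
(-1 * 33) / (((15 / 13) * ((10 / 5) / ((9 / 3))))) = -429 / 10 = -42.90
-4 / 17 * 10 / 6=-20 / 51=-0.39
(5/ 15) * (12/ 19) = 4/ 19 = 0.21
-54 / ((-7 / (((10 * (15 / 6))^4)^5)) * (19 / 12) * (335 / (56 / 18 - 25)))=-2895359185264777045581172000.00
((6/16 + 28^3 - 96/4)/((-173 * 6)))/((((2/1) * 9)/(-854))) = 74907329/74736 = 1002.29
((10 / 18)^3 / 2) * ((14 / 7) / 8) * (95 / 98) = 0.02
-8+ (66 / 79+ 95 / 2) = 6373 / 158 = 40.34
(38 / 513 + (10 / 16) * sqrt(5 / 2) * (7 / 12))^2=35 * sqrt(10) / 1296 + 504317 / 1492992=0.42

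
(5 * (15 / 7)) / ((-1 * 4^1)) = -75 / 28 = -2.68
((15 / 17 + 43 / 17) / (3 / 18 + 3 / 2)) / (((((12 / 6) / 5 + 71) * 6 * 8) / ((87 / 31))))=841 / 501704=0.00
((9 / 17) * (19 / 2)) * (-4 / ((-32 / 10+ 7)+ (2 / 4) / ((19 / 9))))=-64980 / 13039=-4.98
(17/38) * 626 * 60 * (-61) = -19474860/19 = -1024992.63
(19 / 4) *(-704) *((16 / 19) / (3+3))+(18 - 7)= -1375 / 3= -458.33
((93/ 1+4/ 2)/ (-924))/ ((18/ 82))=-3895/ 8316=-0.47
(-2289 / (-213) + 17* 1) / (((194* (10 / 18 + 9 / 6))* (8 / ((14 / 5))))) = 12411 / 509638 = 0.02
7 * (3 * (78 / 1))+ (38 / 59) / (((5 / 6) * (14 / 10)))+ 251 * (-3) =365733 / 413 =885.55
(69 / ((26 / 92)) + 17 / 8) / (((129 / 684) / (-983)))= -1435122003 / 1118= -1283651.17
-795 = -795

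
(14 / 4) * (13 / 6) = 91 / 12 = 7.58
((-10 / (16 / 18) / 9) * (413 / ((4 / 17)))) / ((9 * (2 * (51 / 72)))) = -2065 / 12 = -172.08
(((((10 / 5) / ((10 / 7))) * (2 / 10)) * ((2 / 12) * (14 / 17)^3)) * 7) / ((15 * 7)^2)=1372 / 82906875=0.00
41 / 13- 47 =-43.85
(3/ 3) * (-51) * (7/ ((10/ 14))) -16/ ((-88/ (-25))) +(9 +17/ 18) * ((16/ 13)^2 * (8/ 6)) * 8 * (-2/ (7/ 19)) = -2418365959/ 1756755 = -1376.61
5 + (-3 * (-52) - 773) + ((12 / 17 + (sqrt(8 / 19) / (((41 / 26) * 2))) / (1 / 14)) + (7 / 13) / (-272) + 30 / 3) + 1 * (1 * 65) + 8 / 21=-39794915 / 74256 + 364 * sqrt(38) / 779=-533.03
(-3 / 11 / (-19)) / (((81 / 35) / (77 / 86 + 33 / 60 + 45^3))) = 548581201 / 970596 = 565.20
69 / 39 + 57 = 58.77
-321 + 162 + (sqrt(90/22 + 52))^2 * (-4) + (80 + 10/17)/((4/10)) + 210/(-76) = -1312167/7106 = -184.66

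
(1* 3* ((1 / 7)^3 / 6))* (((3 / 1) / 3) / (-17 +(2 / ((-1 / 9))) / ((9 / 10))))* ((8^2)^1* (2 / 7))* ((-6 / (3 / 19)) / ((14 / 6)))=7296 / 621859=0.01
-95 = -95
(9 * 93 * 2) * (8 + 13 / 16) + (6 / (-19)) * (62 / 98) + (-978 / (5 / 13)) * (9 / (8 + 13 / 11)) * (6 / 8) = 48454511199 / 3761240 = 12882.59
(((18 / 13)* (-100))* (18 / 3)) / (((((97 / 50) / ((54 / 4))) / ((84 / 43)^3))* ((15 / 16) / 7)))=-32262064128000 / 100258327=-321789.37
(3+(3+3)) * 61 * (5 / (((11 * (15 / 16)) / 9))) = 26352 / 11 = 2395.64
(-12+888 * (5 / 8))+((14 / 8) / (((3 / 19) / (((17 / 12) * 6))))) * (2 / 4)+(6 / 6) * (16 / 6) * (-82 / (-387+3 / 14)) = 590.67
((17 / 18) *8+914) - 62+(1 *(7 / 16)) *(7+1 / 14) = 248443 / 288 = 862.65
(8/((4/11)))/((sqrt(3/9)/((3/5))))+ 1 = 1+ 66 * sqrt(3)/5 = 23.86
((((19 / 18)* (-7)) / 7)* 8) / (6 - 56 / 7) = 38 / 9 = 4.22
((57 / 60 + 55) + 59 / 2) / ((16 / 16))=1709 / 20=85.45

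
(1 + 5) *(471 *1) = 2826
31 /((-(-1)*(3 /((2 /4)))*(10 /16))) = 124 /15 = 8.27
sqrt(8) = 2* sqrt(2) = 2.83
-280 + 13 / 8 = -2227 / 8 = -278.38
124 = 124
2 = 2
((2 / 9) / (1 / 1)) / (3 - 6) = -2 / 27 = -0.07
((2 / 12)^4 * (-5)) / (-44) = 5 / 57024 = 0.00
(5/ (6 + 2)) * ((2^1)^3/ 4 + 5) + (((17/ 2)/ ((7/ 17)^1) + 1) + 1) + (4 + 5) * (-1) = 1009/ 56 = 18.02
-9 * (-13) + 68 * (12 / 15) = 857 / 5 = 171.40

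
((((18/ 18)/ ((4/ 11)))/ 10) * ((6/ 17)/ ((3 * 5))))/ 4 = 11/ 6800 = 0.00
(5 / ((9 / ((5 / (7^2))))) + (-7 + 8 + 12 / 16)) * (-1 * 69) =-73301 / 588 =-124.66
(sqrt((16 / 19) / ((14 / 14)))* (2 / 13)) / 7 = 8* sqrt(19) / 1729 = 0.02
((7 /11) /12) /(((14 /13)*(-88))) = -13 /23232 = -0.00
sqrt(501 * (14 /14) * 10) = sqrt(5010) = 70.78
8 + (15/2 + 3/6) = 16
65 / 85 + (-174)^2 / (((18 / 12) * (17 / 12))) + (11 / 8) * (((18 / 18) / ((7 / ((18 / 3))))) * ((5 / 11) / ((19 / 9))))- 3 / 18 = 386587079 / 27132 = 14248.38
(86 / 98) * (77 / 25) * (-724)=-342452 / 175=-1956.87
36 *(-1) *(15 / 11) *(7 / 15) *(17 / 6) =-714 / 11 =-64.91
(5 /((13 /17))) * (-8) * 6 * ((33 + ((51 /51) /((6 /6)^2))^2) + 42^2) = -7335840 /13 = -564295.38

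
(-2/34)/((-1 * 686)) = 1/11662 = 0.00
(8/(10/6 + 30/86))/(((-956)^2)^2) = 129/27146567893120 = 0.00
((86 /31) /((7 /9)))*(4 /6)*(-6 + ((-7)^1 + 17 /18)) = -86 /3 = -28.67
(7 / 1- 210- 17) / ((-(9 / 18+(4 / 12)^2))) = 360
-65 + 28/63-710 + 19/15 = -34798/45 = -773.29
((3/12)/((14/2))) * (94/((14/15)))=3.60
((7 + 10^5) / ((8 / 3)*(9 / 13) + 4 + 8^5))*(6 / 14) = 1300091 / 994140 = 1.31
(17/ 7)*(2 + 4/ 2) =68/ 7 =9.71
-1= -1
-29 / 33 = -0.88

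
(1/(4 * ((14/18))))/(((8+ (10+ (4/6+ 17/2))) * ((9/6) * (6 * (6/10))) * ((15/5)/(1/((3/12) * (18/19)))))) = 95/30807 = 0.00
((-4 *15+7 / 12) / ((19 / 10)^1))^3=-45308387125 / 1481544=-30581.87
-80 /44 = -20 /11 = -1.82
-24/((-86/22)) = 264/43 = 6.14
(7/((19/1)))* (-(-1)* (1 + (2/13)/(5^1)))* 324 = 151956/1235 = 123.04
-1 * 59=-59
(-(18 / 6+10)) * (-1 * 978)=12714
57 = 57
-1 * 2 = -2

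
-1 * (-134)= 134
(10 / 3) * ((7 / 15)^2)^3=0.03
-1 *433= -433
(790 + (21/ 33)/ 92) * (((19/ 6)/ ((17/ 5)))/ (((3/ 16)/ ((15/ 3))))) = 759512650/ 38709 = 19621.09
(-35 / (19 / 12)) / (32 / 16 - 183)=420 / 3439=0.12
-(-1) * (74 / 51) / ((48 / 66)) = 407 / 204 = 2.00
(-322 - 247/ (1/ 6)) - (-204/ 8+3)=-3563/ 2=-1781.50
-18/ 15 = -6/ 5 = -1.20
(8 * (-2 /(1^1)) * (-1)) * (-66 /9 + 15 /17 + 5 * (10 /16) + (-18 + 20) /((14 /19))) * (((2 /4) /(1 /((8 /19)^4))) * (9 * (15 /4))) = -80501760 /15508199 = -5.19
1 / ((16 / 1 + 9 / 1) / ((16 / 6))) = 8 / 75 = 0.11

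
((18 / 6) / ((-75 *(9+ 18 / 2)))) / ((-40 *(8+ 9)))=1 / 306000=0.00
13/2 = 6.50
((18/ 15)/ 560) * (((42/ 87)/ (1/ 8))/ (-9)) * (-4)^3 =128/ 2175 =0.06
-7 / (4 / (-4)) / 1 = 7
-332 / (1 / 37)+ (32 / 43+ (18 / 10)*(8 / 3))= -2639868 / 215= -12278.46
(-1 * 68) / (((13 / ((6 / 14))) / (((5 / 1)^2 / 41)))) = -5100 / 3731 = -1.37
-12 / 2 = -6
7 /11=0.64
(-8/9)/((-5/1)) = 8/45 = 0.18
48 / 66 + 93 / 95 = 1.71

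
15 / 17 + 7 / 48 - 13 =-9769 / 816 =-11.97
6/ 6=1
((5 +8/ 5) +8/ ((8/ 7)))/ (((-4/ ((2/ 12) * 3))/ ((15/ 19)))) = -51/ 38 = -1.34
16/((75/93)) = 496/25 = 19.84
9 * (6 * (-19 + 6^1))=-702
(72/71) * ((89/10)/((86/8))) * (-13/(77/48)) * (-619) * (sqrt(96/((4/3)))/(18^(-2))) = 11578477.66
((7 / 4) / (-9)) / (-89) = 7 / 3204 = 0.00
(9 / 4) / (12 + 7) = 9 / 76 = 0.12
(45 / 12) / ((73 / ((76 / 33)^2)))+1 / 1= 33719 / 26499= 1.27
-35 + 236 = 201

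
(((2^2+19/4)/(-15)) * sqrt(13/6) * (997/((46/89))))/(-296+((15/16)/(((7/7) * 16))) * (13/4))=39752384 * sqrt(78)/62702163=5.60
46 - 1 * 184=-138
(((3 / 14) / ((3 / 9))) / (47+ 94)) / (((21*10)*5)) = 1 / 230300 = 0.00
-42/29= -1.45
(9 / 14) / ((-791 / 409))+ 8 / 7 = 8975 / 11074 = 0.81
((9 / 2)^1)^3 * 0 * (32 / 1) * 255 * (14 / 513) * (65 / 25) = 0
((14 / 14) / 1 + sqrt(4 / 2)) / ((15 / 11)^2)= 121 / 225 + 121 * sqrt(2) / 225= 1.30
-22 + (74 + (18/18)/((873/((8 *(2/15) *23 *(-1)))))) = 51.97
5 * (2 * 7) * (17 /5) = 238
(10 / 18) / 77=5 / 693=0.01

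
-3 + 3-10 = -10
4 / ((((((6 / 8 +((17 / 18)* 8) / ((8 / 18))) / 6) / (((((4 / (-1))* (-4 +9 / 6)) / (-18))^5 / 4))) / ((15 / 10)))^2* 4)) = 9765625 / 216998520561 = 0.00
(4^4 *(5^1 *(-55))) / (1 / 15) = -1056000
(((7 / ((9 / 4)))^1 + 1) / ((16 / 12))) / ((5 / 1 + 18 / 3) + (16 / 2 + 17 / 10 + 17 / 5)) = 185 / 1446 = 0.13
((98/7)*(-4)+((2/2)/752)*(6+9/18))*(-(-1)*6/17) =-252633/12784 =-19.76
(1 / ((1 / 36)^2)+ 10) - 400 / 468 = 152702 / 117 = 1305.15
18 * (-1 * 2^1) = -36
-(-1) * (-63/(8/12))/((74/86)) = -8127/74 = -109.82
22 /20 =11 /10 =1.10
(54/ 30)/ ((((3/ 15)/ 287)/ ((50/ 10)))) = 12915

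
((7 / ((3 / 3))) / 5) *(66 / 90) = 77 / 75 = 1.03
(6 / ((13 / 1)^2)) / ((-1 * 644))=-3 / 54418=-0.00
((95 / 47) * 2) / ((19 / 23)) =230 / 47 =4.89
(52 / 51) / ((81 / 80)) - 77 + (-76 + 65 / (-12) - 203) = -5955409 / 16524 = -360.41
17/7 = 2.43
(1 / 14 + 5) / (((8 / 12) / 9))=1917 / 28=68.46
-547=-547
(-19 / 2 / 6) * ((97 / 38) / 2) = -97 / 48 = -2.02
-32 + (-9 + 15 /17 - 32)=-1226 /17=-72.12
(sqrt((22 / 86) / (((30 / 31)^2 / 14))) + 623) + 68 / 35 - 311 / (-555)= 31 *sqrt(6622) / 1290 + 486016 / 777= 627.46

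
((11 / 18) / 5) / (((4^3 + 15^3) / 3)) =11 / 103170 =0.00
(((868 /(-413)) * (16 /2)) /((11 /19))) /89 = -18848 /57761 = -0.33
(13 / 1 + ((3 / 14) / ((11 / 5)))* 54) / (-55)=-1406 / 4235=-0.33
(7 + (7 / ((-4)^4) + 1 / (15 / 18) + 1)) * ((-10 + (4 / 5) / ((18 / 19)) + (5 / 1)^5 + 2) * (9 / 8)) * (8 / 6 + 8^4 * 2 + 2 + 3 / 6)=1086517515937 / 4096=265263065.41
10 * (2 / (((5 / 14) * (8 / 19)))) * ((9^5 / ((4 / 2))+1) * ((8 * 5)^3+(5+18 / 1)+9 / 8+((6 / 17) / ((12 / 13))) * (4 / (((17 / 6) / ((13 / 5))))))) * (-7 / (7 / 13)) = -3268476945414.17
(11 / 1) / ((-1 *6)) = -11 / 6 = -1.83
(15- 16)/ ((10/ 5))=-1/ 2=-0.50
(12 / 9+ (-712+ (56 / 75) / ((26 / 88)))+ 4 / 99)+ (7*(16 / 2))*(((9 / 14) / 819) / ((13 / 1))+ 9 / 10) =-1925683688 / 2927925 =-657.70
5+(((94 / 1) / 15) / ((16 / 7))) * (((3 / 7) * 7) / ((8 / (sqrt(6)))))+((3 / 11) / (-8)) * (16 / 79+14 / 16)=329 * sqrt(6) / 320+276037 / 55616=7.48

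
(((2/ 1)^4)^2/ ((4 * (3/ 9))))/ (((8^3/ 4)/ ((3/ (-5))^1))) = -9/ 10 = -0.90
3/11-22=-239/11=-21.73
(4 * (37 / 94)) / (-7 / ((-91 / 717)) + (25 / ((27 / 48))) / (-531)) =4597398 / 160803121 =0.03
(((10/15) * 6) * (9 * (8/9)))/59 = 32/59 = 0.54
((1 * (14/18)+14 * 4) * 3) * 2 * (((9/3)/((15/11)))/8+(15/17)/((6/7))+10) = 3928057/1020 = 3851.04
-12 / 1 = -12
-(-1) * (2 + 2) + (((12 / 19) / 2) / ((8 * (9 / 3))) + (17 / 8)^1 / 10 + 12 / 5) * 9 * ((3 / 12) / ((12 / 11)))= 228983 / 24320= 9.42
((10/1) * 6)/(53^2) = 60/2809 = 0.02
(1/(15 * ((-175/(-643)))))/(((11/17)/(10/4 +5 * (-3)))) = -10931/2310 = -4.73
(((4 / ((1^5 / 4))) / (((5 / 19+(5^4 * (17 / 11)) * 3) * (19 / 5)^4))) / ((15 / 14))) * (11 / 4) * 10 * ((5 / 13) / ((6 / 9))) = 0.00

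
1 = 1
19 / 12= 1.58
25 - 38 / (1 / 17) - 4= -625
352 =352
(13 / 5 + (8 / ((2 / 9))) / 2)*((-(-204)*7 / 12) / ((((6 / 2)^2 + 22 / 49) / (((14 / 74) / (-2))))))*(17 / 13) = -71470567 / 2227030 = -32.09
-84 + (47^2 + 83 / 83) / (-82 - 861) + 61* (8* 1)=378762 / 943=401.66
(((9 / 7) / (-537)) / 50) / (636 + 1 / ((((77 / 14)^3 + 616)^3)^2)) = -0.00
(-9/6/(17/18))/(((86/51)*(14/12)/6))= -1458/301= -4.84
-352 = -352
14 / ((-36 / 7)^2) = 343 / 648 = 0.53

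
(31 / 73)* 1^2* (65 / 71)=2015 / 5183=0.39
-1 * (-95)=95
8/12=2/3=0.67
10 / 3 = 3.33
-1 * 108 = -108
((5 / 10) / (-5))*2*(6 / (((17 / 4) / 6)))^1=-144 / 85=-1.69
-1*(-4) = 4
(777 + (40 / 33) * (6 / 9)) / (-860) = -77003 / 85140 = -0.90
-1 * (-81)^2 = -6561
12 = 12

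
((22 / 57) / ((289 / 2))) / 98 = 22 / 807177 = 0.00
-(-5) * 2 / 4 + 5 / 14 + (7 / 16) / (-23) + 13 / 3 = 55421 / 7728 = 7.17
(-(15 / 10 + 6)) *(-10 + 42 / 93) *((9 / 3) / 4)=1665 / 31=53.71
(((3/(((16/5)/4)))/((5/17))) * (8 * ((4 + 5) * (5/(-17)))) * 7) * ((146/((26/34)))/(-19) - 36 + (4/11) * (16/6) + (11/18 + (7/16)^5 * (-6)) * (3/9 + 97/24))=461199759712755/5697961984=80941.18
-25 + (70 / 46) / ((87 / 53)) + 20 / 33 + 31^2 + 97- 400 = 634.53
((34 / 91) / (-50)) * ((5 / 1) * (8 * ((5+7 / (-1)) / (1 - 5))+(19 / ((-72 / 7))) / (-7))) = -5219 / 32760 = -0.16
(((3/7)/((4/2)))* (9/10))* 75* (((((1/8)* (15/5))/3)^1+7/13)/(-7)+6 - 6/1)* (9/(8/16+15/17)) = -8.93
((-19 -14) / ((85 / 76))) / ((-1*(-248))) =-627 / 5270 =-0.12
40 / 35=8 / 7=1.14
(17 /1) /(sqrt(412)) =17 * sqrt(103) /206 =0.84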